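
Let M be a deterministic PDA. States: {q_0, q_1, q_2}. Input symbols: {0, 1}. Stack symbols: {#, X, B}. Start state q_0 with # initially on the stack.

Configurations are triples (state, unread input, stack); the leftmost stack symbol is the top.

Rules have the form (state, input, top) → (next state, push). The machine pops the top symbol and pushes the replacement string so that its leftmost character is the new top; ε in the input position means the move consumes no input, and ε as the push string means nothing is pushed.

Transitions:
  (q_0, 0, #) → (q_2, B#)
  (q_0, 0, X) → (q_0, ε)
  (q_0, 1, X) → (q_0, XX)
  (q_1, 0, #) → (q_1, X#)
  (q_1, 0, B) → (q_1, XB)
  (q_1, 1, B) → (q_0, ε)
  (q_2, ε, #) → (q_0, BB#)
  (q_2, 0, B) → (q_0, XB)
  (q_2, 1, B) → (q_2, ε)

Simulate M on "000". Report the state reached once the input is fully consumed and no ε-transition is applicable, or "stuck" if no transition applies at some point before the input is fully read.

q_0

(q_0, 000, #)
  read 0, top #: go to q_2, push B# → (q_2, 00, B#)
  read 0, top B: go to q_0, push XB → (q_0, 0, XB#)
  read 0, top X: go to q_0, push ε → (q_0, ε, B#)
All input consumed; M is in state q_0.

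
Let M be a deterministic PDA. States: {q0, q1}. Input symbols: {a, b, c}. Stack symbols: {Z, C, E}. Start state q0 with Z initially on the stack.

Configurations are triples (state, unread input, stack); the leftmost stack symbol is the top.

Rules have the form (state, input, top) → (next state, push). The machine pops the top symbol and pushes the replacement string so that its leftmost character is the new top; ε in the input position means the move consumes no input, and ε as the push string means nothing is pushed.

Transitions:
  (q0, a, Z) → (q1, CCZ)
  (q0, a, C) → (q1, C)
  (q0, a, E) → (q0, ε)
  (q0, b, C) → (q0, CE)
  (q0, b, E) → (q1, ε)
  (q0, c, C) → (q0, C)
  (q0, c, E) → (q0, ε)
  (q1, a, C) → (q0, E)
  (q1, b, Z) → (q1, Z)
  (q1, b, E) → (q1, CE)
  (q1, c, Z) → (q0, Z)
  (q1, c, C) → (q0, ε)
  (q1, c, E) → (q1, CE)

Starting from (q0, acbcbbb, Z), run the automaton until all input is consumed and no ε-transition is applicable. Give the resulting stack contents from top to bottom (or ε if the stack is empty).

CEEEEZ

(q0, acbcbbb, Z)
  read a, top Z: go to q1, push CCZ → (q1, cbcbbb, CCZ)
  read c, top C: go to q0, push ε → (q0, bcbbb, CZ)
  read b, top C: go to q0, push CE → (q0, cbbb, CEZ)
  read c, top C: go to q0, push C → (q0, bbb, CEZ)
  read b, top C: go to q0, push CE → (q0, bb, CEEZ)
  read b, top C: go to q0, push CE → (q0, b, CEEEZ)
  read b, top C: go to q0, push CE → (q0, ε, CEEEEZ)
All input consumed in state q0 with stack CEEEEZ.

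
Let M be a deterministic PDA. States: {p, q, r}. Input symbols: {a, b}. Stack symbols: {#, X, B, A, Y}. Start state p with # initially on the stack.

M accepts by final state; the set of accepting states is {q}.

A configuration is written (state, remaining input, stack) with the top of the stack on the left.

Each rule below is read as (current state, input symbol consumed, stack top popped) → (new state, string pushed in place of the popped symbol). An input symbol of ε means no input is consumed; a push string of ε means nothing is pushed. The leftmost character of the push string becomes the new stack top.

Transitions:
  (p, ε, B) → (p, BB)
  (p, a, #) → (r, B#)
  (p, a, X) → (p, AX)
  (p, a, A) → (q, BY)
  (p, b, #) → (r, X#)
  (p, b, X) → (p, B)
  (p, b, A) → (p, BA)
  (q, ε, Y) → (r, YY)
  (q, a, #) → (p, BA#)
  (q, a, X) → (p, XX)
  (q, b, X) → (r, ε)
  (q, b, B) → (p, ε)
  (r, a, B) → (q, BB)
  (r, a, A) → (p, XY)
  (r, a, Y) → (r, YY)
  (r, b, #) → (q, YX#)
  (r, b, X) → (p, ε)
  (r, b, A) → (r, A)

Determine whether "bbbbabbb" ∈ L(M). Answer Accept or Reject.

Reject

(p, bbbbabbb, #)
  read b, top #: go to r, push X# → (r, bbbabbb, X#)
  read b, top X: go to p, push ε → (p, bbabbb, #)
  read b, top #: go to r, push X# → (r, babbb, X#)
  read b, top X: go to p, push ε → (p, abbb, #)
  read a, top #: go to r, push B# → (r, bbb, B#)
No transition applies at (r, bbb, B#); input not fully consumed.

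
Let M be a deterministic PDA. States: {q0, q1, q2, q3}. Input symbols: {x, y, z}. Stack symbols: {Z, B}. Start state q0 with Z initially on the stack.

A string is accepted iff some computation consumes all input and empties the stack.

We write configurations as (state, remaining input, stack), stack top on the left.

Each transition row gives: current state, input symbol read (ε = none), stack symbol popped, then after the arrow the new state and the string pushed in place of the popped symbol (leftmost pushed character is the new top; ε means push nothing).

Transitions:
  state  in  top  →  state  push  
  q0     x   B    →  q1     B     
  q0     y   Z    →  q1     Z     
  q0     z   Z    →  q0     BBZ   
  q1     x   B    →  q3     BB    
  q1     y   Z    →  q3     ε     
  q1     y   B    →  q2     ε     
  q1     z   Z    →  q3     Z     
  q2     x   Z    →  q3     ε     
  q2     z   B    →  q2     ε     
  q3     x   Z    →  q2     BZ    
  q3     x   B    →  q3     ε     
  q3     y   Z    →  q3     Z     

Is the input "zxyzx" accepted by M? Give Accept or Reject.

Accept

(q0, zxyzx, Z) ⊢ (q0, xyzx, BBZ) ⊢ (q1, yzx, BBZ) ⊢ (q2, zx, BZ) ⊢ (q2, x, Z) ⊢ (q3, ε, ε)
All input consumed and the stack is empty.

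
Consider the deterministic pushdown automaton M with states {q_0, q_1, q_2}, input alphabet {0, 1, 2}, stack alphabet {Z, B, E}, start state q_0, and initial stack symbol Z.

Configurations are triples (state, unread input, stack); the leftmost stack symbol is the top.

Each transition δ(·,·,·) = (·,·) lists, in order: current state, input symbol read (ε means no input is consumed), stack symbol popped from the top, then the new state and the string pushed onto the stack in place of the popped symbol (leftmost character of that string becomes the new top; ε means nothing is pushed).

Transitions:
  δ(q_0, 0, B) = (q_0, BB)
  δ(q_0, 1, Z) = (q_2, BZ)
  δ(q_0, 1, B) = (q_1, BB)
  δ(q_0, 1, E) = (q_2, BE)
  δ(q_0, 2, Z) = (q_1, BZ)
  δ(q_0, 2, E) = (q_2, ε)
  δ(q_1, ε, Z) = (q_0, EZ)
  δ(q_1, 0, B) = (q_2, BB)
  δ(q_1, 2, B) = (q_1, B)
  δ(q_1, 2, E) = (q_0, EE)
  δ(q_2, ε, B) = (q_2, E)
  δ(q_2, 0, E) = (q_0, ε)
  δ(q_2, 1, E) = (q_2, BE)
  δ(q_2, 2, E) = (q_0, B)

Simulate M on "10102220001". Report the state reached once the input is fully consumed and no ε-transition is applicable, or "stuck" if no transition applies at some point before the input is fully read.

(q_0, 10102220001, Z)
  read 1, top Z: go to q_2, push BZ → (q_2, 0102220001, BZ)
  ε-move, top B: go to q_2, push E → (q_2, 0102220001, EZ)
  read 0, top E: go to q_0, push ε → (q_0, 102220001, Z)
  read 1, top Z: go to q_2, push BZ → (q_2, 02220001, BZ)
  ε-move, top B: go to q_2, push E → (q_2, 02220001, EZ)
  read 0, top E: go to q_0, push ε → (q_0, 2220001, Z)
  read 2, top Z: go to q_1, push BZ → (q_1, 220001, BZ)
  read 2, top B: go to q_1, push B → (q_1, 20001, BZ)
  read 2, top B: go to q_1, push B → (q_1, 0001, BZ)
  read 0, top B: go to q_2, push BB → (q_2, 001, BBZ)
  ε-move, top B: go to q_2, push E → (q_2, 001, EBZ)
  read 0, top E: go to q_0, push ε → (q_0, 01, BZ)
  read 0, top B: go to q_0, push BB → (q_0, 1, BBZ)
  read 1, top B: go to q_1, push BB → (q_1, ε, BBBZ)
All input consumed; M is in state q_1.

q_1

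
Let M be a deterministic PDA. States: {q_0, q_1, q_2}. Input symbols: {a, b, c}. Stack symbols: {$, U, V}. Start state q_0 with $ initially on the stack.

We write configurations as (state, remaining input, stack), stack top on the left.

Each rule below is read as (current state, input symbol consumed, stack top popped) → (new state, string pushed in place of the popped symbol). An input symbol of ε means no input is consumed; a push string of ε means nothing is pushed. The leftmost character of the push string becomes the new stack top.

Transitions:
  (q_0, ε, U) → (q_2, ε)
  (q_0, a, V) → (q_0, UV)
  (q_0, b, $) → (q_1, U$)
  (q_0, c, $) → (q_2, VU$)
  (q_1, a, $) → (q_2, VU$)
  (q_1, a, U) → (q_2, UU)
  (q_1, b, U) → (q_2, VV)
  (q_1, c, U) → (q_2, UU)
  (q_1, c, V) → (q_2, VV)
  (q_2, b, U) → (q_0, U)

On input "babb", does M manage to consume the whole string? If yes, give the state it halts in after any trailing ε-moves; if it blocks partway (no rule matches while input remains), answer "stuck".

(q_0, babb, $)
  read b, top $: go to q_1, push U$ → (q_1, abb, U$)
  read a, top U: go to q_2, push UU → (q_2, bb, UU$)
  read b, top U: go to q_0, push U → (q_0, b, UU$)
  ε-move, top U: go to q_2, push ε → (q_2, b, U$)
  read b, top U: go to q_0, push U → (q_0, ε, U$)
  ε-move, top U: go to q_2, push ε → (q_2, ε, $)
All input consumed; M is in state q_2.

q_2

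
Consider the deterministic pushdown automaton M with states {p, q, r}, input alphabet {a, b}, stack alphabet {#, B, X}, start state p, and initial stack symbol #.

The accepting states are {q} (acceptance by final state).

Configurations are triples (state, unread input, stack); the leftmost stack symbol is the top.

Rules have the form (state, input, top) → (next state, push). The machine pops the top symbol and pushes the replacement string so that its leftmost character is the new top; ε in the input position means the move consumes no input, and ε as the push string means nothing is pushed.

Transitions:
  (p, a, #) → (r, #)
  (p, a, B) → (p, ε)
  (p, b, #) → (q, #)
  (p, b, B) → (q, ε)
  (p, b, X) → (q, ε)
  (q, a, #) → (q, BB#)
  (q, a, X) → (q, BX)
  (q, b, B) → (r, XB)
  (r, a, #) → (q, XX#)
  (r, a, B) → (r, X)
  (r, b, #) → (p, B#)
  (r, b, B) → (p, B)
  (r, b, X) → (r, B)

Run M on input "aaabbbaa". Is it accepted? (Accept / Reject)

Reject

(p, aaabbbaa, #) ⊢ (r, aabbbaa, #) ⊢ (q, abbbaa, XX#) ⊢ (q, bbbaa, BXX#) ⊢ (r, bbaa, XBXX#) ⊢ (r, baa, BBXX#) ⊢ (p, aa, BBXX#) ⊢ (p, a, BXX#) ⊢ (p, ε, XX#)
All input consumed; state p ∉ F and no further ε-move applies.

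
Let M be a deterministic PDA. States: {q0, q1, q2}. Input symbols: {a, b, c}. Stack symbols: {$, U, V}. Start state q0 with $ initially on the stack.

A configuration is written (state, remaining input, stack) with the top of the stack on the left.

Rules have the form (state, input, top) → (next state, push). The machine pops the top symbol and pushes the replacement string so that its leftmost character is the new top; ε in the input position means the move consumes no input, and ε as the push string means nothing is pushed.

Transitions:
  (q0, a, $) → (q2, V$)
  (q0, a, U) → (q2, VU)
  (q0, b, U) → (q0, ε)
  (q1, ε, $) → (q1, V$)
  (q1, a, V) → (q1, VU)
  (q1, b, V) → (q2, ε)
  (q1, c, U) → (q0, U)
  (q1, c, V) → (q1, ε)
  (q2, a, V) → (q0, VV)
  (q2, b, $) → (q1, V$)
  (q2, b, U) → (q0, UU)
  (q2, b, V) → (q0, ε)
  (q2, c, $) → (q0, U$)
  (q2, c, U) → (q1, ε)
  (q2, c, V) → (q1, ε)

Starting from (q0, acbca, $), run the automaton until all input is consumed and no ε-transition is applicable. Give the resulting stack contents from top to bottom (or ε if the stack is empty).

VU$

(q0, acbca, $)
  read a, top $: go to q2, push V$ → (q2, cbca, V$)
  read c, top V: go to q1, push ε → (q1, bca, $)
  ε-move, top $: go to q1, push V$ → (q1, bca, V$)
  read b, top V: go to q2, push ε → (q2, ca, $)
  read c, top $: go to q0, push U$ → (q0, a, U$)
  read a, top U: go to q2, push VU → (q2, ε, VU$)
All input consumed in state q2 with stack VU$.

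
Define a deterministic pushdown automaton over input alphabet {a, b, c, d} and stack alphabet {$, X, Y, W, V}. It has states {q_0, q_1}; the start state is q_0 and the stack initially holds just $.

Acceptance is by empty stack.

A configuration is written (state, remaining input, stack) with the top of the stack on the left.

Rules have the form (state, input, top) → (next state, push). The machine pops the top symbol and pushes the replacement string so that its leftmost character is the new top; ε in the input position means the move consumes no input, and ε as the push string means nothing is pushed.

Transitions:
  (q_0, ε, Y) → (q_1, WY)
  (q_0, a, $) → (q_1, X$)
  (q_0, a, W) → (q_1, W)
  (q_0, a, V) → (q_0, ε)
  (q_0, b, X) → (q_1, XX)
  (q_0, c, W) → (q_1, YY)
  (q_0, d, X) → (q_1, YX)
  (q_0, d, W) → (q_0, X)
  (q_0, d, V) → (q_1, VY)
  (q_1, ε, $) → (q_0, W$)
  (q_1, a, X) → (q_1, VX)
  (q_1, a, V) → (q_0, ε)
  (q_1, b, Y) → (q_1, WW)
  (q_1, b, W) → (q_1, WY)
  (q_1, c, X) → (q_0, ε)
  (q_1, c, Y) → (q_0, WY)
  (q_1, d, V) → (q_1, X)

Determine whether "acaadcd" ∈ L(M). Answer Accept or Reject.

(q_0, acaadcd, $)
  read a, top $: go to q_1, push X$ → (q_1, caadcd, X$)
  read c, top X: go to q_0, push ε → (q_0, aadcd, $)
  read a, top $: go to q_1, push X$ → (q_1, adcd, X$)
  read a, top X: go to q_1, push VX → (q_1, dcd, VX$)
  read d, top V: go to q_1, push X → (q_1, cd, XX$)
  read c, top X: go to q_0, push ε → (q_0, d, X$)
  read d, top X: go to q_1, push YX → (q_1, ε, YX$)
All input consumed; stack is YX$, not empty, and no further ε-move applies.

Reject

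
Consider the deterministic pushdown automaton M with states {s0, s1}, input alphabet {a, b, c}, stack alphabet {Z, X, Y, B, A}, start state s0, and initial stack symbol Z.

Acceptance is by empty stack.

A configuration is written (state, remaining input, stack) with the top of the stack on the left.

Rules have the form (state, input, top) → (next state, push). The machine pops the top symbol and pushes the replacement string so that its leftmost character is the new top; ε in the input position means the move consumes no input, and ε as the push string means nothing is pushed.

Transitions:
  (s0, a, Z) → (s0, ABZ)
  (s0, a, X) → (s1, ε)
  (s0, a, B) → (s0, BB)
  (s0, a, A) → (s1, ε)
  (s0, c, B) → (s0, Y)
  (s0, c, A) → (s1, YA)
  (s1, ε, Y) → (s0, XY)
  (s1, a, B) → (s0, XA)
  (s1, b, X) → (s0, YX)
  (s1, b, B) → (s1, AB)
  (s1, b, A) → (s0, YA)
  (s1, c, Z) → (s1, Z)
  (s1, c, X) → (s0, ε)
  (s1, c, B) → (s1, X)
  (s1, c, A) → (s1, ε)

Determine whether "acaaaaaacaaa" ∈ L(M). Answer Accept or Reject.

Reject

(s0, acaaaaaacaaa, Z)
  read a, top Z: go to s0, push ABZ → (s0, caaaaaacaaa, ABZ)
  read c, top A: go to s1, push YA → (s1, aaaaaacaaa, YABZ)
  ε-move, top Y: go to s0, push XY → (s0, aaaaaacaaa, XYABZ)
  read a, top X: go to s1, push ε → (s1, aaaaacaaa, YABZ)
  ε-move, top Y: go to s0, push XY → (s0, aaaaacaaa, XYABZ)
  read a, top X: go to s1, push ε → (s1, aaaacaaa, YABZ)
  ε-move, top Y: go to s0, push XY → (s0, aaaacaaa, XYABZ)
  read a, top X: go to s1, push ε → (s1, aaacaaa, YABZ)
  ε-move, top Y: go to s0, push XY → (s0, aaacaaa, XYABZ)
  read a, top X: go to s1, push ε → (s1, aacaaa, YABZ)
  ε-move, top Y: go to s0, push XY → (s0, aacaaa, XYABZ)
  read a, top X: go to s1, push ε → (s1, acaaa, YABZ)
  ε-move, top Y: go to s0, push XY → (s0, acaaa, XYABZ)
  read a, top X: go to s1, push ε → (s1, caaa, YABZ)
  ε-move, top Y: go to s0, push XY → (s0, caaa, XYABZ)
No transition applies at (s0, caaa, XYABZ); input not fully consumed.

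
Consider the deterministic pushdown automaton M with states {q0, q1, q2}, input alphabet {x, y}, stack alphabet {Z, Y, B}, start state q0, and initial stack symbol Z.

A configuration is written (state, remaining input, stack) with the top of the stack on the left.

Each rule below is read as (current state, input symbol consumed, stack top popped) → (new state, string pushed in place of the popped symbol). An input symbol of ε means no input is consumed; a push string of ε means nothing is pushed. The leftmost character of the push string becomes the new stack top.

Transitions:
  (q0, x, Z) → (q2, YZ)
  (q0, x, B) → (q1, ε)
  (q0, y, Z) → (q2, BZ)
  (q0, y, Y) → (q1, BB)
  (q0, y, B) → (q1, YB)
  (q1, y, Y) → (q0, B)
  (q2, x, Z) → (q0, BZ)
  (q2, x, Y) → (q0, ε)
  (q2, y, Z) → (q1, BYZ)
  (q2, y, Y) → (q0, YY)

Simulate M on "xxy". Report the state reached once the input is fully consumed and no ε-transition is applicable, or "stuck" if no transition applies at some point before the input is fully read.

(q0, xxy, Z)
  read x, top Z: go to q2, push YZ → (q2, xy, YZ)
  read x, top Y: go to q0, push ε → (q0, y, Z)
  read y, top Z: go to q2, push BZ → (q2, ε, BZ)
All input consumed; M is in state q2.

q2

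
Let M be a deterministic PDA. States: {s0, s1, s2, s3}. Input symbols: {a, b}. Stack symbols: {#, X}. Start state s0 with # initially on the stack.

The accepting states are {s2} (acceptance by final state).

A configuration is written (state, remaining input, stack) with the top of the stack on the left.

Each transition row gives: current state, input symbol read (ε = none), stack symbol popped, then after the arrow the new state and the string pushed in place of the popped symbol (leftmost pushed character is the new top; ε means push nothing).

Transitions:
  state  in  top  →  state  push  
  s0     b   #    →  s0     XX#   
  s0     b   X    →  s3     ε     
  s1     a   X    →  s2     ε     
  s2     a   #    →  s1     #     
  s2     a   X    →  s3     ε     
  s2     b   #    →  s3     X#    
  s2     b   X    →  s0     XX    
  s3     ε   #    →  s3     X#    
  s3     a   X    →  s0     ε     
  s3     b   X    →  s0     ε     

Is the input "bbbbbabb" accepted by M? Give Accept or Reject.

(s0, bbbbbabb, #) ⊢ (s0, bbbbabb, XX#) ⊢ (s3, bbbabb, X#) ⊢ (s0, bbabb, #) ⊢ (s0, babb, XX#) ⊢ (s3, abb, X#) ⊢ (s0, bb, #) ⊢ (s0, b, XX#) ⊢ (s3, ε, X#)
All input consumed; state s3 ∉ F and no further ε-move applies.

Reject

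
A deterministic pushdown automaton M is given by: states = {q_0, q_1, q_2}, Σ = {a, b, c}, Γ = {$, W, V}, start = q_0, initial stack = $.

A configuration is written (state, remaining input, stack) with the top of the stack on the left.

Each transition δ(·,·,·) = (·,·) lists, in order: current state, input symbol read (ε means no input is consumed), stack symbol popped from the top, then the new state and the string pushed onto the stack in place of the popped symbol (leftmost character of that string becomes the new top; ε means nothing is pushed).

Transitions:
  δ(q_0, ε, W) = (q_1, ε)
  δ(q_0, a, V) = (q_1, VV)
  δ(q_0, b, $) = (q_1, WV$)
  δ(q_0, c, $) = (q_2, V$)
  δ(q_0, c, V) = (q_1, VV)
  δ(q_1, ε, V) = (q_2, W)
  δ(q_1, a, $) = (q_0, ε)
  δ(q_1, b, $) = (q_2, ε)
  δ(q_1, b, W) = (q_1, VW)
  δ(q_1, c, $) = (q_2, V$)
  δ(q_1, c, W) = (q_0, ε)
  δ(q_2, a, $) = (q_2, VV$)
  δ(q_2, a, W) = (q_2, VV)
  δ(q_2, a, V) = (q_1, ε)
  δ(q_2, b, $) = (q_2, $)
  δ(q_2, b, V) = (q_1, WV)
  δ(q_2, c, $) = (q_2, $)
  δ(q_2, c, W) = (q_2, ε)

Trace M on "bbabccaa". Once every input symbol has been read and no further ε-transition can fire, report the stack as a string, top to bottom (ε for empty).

(q_0, bbabccaa, $) ⊢ (q_1, babccaa, WV$) ⊢ (q_1, abccaa, VWV$) ⊢ (q_2, abccaa, WWV$) ⊢ (q_2, bccaa, VVWV$) ⊢ (q_1, ccaa, WVVWV$) ⊢ (q_0, caa, VVWV$) ⊢ (q_1, aa, VVVWV$) ⊢ (q_2, aa, WVVWV$) ⊢ (q_2, a, VVVVWV$) ⊢ (q_1, ε, VVVWV$) ⊢ (q_2, ε, WVVWV$)
All input consumed in state q_2 with stack WVVWV$.

WVVWV$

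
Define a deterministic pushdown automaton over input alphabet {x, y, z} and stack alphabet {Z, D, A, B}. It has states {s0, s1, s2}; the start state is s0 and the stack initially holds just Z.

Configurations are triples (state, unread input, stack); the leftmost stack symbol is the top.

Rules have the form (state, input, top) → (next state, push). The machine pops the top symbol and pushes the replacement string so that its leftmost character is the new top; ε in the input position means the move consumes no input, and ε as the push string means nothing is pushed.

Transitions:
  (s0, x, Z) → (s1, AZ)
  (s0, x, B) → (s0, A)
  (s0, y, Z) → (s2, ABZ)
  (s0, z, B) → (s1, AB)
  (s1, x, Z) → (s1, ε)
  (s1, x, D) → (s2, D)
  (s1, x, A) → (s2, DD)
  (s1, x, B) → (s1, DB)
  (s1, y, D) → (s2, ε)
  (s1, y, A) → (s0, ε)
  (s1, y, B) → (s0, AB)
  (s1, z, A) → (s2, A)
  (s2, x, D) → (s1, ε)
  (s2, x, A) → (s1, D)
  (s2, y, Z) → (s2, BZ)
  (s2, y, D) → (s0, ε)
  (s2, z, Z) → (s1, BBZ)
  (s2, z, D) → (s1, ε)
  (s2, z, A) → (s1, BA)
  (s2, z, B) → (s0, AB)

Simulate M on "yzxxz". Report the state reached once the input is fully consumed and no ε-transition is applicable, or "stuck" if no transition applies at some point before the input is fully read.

s1

(s0, yzxxz, Z)
  read y, top Z: go to s2, push ABZ → (s2, zxxz, ABZ)
  read z, top A: go to s1, push BA → (s1, xxz, BABZ)
  read x, top B: go to s1, push DB → (s1, xz, DBABZ)
  read x, top D: go to s2, push D → (s2, z, DBABZ)
  read z, top D: go to s1, push ε → (s1, ε, BABZ)
All input consumed; M is in state s1.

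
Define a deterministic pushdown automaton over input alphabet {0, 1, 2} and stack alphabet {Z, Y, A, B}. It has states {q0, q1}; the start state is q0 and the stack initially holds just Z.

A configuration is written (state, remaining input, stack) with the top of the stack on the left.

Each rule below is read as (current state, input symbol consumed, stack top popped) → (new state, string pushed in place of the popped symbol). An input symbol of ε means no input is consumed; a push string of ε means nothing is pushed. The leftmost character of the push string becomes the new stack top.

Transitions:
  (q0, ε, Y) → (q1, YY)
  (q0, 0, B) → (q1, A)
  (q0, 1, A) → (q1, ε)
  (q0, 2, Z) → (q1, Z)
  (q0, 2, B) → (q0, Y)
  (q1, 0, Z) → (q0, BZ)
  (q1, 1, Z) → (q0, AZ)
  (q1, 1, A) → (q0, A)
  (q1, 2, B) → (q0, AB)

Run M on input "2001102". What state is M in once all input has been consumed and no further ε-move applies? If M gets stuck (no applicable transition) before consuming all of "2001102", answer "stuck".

(q0, 2001102, Z)
  read 2, top Z: go to q1, push Z → (q1, 001102, Z)
  read 0, top Z: go to q0, push BZ → (q0, 01102, BZ)
  read 0, top B: go to q1, push A → (q1, 1102, AZ)
  read 1, top A: go to q0, push A → (q0, 102, AZ)
  read 1, top A: go to q1, push ε → (q1, 02, Z)
  read 0, top Z: go to q0, push BZ → (q0, 2, BZ)
  read 2, top B: go to q0, push Y → (q0, ε, YZ)
  ε-move, top Y: go to q1, push YY → (q1, ε, YYZ)
All input consumed; M is in state q1.

q1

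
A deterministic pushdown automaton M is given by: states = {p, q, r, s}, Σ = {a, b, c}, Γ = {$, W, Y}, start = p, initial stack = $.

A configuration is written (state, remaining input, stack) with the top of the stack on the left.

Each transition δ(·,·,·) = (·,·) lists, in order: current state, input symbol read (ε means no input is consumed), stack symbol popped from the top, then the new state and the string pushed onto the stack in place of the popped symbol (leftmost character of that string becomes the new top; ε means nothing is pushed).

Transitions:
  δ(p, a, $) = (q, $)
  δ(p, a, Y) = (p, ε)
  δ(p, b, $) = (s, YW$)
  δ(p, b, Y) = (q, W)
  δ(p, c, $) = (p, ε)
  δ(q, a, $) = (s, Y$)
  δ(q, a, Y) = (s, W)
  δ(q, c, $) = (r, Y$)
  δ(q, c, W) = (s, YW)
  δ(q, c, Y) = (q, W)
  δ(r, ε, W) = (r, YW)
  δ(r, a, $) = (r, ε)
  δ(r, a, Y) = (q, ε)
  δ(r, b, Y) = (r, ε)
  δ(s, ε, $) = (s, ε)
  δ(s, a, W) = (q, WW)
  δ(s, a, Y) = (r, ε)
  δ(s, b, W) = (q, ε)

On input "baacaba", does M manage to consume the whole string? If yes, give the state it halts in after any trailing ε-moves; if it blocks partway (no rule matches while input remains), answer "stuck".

(p, baacaba, $)
  read b, top $: go to s, push YW$ → (s, aacaba, YW$)
  read a, top Y: go to r, push ε → (r, acaba, W$)
  ε-move, top W: go to r, push YW → (r, acaba, YW$)
  read a, top Y: go to q, push ε → (q, caba, W$)
  read c, top W: go to s, push YW → (s, aba, YW$)
  read a, top Y: go to r, push ε → (r, ba, W$)
  ε-move, top W: go to r, push YW → (r, ba, YW$)
  read b, top Y: go to r, push ε → (r, a, W$)
  ε-move, top W: go to r, push YW → (r, a, YW$)
  read a, top Y: go to q, push ε → (q, ε, W$)
All input consumed; M is in state q.

q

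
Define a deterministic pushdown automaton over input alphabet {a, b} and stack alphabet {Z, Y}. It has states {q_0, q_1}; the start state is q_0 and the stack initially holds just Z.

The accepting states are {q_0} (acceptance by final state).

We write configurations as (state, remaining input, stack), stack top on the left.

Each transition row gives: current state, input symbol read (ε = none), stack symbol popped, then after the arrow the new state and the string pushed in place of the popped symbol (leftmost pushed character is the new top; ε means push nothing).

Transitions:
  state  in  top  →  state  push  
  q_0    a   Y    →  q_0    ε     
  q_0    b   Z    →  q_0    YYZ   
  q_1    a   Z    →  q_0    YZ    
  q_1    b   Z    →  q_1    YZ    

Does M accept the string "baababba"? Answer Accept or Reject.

Reject

(q_0, baababba, Z)
  read b, top Z: go to q_0, push YYZ → (q_0, aababba, YYZ)
  read a, top Y: go to q_0, push ε → (q_0, ababba, YZ)
  read a, top Y: go to q_0, push ε → (q_0, babba, Z)
  read b, top Z: go to q_0, push YYZ → (q_0, abba, YYZ)
  read a, top Y: go to q_0, push ε → (q_0, bba, YZ)
No transition applies at (q_0, bba, YZ); input not fully consumed.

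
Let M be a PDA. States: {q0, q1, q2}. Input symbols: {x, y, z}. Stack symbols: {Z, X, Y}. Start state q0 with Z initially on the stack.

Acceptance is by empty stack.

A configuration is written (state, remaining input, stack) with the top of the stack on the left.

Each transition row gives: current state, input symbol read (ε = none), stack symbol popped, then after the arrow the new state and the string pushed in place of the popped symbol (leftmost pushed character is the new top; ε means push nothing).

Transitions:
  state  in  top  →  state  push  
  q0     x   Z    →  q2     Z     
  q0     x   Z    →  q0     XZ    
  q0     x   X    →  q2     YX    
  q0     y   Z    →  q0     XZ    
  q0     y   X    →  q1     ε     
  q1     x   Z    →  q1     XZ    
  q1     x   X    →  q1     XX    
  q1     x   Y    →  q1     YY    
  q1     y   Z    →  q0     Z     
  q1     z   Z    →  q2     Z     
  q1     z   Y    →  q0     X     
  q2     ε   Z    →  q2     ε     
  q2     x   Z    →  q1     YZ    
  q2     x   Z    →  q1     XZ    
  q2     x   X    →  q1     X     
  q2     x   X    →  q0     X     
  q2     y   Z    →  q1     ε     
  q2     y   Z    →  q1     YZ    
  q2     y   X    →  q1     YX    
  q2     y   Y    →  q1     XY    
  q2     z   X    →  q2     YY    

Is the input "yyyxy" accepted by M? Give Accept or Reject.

One accepting computation: (q0, yyyxy, Z) ⊢ (q0, yyxy, XZ) ⊢ (q1, yxy, Z) ⊢ (q0, xy, Z) ⊢ (q2, y, Z) ⊢ (q1, ε, ε)
All input consumed and the stack is empty.

Accept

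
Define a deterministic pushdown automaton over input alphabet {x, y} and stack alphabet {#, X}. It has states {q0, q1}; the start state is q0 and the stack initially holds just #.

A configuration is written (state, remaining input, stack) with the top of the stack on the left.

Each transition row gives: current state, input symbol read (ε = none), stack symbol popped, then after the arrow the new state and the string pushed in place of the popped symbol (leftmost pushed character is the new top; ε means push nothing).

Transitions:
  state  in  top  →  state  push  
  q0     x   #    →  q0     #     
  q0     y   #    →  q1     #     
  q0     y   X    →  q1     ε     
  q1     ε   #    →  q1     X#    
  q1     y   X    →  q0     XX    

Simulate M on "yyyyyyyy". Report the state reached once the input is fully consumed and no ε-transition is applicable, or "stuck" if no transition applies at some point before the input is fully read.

(q0, yyyyyyyy, #)
  read y, top #: go to q1, push # → (q1, yyyyyyy, #)
  ε-move, top #: go to q1, push X# → (q1, yyyyyyy, X#)
  read y, top X: go to q0, push XX → (q0, yyyyyy, XX#)
  read y, top X: go to q1, push ε → (q1, yyyyy, X#)
  read y, top X: go to q0, push XX → (q0, yyyy, XX#)
  read y, top X: go to q1, push ε → (q1, yyy, X#)
  read y, top X: go to q0, push XX → (q0, yy, XX#)
  read y, top X: go to q1, push ε → (q1, y, X#)
  read y, top X: go to q0, push XX → (q0, ε, XX#)
All input consumed; M is in state q0.

q0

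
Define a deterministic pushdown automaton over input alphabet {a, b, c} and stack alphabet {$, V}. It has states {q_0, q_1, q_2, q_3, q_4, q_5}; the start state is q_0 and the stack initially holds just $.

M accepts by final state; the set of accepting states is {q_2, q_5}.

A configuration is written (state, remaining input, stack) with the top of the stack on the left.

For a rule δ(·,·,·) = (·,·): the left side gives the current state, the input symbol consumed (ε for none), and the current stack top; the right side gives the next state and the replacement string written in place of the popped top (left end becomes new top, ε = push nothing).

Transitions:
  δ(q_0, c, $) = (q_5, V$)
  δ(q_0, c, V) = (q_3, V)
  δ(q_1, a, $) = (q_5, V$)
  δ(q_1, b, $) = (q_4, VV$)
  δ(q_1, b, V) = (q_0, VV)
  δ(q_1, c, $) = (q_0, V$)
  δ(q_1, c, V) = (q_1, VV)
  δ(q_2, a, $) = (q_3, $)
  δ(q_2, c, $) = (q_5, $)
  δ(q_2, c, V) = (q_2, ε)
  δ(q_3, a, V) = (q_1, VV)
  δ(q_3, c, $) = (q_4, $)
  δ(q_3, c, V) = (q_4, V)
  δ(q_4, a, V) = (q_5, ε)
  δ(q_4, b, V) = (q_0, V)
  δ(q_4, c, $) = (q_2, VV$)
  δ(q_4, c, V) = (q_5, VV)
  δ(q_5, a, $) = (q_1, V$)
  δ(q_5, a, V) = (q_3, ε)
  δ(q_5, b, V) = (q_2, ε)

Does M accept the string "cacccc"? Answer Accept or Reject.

Accept

(q_0, cacccc, $) ⊢ (q_5, acccc, V$) ⊢ (q_3, cccc, $) ⊢ (q_4, ccc, $) ⊢ (q_2, cc, VV$) ⊢ (q_2, c, V$) ⊢ (q_2, ε, $)
All input consumed; state q_2 ∈ F.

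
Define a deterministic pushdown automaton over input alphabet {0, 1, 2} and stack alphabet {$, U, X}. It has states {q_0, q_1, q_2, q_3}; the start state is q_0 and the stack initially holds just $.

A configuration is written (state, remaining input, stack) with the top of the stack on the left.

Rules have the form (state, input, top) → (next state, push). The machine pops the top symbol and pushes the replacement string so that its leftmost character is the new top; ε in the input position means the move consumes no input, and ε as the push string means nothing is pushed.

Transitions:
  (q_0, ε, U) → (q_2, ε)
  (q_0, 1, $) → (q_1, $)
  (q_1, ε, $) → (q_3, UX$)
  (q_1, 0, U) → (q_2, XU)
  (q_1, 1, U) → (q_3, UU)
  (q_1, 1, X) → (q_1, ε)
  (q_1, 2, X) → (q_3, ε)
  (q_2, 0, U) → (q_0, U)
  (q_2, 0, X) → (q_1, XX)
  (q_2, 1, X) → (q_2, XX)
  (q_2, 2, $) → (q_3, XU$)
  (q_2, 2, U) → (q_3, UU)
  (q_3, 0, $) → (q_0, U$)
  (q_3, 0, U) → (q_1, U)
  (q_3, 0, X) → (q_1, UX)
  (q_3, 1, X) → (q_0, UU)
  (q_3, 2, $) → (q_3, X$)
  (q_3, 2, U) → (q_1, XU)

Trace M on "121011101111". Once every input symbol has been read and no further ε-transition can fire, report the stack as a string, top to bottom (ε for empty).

(q_0, 121011101111, $)
  read 1, top $: go to q_1, push $ → (q_1, 21011101111, $)
  ε-move, top $: go to q_3, push UX$ → (q_3, 21011101111, UX$)
  read 2, top U: go to q_1, push XU → (q_1, 1011101111, XUX$)
  read 1, top X: go to q_1, push ε → (q_1, 011101111, UX$)
  read 0, top U: go to q_2, push XU → (q_2, 11101111, XUX$)
  read 1, top X: go to q_2, push XX → (q_2, 1101111, XXUX$)
  read 1, top X: go to q_2, push XX → (q_2, 101111, XXXUX$)
  read 1, top X: go to q_2, push XX → (q_2, 01111, XXXXUX$)
  read 0, top X: go to q_1, push XX → (q_1, 1111, XXXXXUX$)
  read 1, top X: go to q_1, push ε → (q_1, 111, XXXXUX$)
  read 1, top X: go to q_1, push ε → (q_1, 11, XXXUX$)
  read 1, top X: go to q_1, push ε → (q_1, 1, XXUX$)
  read 1, top X: go to q_1, push ε → (q_1, ε, XUX$)
All input consumed in state q_1 with stack XUX$.

XUX$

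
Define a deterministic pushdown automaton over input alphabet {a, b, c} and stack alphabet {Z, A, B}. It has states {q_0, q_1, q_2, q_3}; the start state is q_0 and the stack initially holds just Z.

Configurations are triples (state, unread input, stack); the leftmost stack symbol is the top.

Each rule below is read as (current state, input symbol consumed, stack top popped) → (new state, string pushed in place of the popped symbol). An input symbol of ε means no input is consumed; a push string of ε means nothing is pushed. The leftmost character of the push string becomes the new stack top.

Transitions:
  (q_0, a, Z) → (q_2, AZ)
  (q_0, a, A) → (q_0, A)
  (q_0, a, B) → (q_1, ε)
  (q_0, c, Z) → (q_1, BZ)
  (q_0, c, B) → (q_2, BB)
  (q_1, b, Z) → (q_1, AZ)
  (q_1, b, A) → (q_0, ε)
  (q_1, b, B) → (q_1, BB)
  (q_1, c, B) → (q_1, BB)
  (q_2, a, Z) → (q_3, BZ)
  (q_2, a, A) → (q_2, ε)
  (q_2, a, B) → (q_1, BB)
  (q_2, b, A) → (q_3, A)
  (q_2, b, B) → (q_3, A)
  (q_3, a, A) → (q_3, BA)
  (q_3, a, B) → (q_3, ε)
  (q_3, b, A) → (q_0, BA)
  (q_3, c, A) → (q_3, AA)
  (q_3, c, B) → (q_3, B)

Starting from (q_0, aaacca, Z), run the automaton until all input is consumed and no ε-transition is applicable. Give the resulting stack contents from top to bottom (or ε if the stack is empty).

Z

(q_0, aaacca, Z)
  read a, top Z: go to q_2, push AZ → (q_2, aacca, AZ)
  read a, top A: go to q_2, push ε → (q_2, acca, Z)
  read a, top Z: go to q_3, push BZ → (q_3, cca, BZ)
  read c, top B: go to q_3, push B → (q_3, ca, BZ)
  read c, top B: go to q_3, push B → (q_3, a, BZ)
  read a, top B: go to q_3, push ε → (q_3, ε, Z)
All input consumed in state q_3 with stack Z.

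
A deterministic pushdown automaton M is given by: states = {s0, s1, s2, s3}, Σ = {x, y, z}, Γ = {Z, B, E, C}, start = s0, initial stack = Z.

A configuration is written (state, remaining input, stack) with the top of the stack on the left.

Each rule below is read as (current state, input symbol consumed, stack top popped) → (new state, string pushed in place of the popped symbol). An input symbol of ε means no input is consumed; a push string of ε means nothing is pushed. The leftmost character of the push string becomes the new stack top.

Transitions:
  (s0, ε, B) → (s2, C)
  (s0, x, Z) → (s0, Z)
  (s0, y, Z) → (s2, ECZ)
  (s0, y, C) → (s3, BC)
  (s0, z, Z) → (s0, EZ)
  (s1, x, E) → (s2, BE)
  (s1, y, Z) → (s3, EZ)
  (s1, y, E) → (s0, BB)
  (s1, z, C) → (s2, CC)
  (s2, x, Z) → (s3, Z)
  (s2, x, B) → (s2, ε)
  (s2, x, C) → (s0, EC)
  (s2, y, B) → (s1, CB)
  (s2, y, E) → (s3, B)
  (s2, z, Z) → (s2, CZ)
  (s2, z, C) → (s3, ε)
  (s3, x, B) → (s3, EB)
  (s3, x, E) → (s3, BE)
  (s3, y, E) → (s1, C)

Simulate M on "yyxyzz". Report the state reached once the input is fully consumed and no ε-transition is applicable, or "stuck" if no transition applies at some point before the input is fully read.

(s0, yyxyzz, Z) ⊢ (s2, yxyzz, ECZ) ⊢ (s3, xyzz, BCZ) ⊢ (s3, yzz, EBCZ) ⊢ (s1, zz, CBCZ) ⊢ (s2, z, CCBCZ) ⊢ (s3, ε, CBCZ)
All input consumed; M is in state s3.

s3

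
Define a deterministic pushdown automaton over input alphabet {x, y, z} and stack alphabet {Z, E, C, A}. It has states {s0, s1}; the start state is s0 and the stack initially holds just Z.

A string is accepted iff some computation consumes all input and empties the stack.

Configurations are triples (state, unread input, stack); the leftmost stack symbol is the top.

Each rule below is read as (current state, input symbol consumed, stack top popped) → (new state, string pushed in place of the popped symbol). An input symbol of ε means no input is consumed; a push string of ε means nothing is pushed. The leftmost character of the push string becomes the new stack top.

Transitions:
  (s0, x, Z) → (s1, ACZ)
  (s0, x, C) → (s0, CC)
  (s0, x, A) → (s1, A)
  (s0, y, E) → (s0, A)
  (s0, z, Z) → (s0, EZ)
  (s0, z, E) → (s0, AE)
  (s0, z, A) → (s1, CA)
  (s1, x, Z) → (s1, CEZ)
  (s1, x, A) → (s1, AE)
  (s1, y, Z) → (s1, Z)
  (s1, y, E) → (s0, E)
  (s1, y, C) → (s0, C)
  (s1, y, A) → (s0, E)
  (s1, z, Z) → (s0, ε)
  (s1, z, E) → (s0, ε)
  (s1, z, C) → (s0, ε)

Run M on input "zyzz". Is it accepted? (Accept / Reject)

Reject

(s0, zyzz, Z)
  read z, top Z: go to s0, push EZ → (s0, yzz, EZ)
  read y, top E: go to s0, push A → (s0, zz, AZ)
  read z, top A: go to s1, push CA → (s1, z, CAZ)
  read z, top C: go to s0, push ε → (s0, ε, AZ)
All input consumed; stack is AZ, not empty, and no further ε-move applies.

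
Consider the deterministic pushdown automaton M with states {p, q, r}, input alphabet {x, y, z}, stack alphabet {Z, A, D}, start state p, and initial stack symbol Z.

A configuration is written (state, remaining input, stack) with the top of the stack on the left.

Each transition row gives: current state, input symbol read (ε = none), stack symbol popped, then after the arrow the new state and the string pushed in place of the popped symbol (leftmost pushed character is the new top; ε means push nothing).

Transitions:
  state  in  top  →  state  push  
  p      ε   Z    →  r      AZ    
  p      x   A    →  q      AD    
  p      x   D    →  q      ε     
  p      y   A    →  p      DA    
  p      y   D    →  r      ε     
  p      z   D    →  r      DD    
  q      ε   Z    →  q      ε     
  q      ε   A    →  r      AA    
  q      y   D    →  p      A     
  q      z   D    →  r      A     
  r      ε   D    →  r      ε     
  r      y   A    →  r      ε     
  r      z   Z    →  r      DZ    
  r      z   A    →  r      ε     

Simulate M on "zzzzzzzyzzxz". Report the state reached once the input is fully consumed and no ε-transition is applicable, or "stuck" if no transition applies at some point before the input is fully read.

stuck

(p, zzzzzzzyzzxz, Z) ⊢ (r, zzzzzzzyzzxz, AZ) ⊢ (r, zzzzzzyzzxz, Z) ⊢ (r, zzzzzyzzxz, DZ) ⊢ (r, zzzzzyzzxz, Z) ⊢ (r, zzzzyzzxz, DZ) ⊢ (r, zzzzyzzxz, Z) ⊢ (r, zzzyzzxz, DZ) ⊢ (r, zzzyzzxz, Z) ⊢ (r, zzyzzxz, DZ) ⊢ (r, zzyzzxz, Z) ⊢ (r, zyzzxz, DZ) ⊢ (r, zyzzxz, Z) ⊢ (r, yzzxz, DZ) ⊢ (r, yzzxz, Z)
No transition for (r, y, top Z); M blocks with input yzzxz remaining.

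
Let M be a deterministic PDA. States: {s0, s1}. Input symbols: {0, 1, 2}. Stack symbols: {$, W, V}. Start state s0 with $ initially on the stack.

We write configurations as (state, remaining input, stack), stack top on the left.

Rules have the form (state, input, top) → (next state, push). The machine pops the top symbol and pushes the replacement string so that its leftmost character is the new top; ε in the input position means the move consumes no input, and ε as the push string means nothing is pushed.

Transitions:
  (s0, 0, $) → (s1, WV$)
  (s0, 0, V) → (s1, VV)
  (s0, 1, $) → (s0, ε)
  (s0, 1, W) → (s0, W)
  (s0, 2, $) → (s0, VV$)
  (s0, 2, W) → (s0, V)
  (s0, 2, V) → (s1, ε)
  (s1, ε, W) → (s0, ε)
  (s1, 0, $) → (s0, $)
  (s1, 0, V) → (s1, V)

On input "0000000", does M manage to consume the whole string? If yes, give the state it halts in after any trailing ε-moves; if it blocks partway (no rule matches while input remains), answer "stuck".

(s0, 0000000, $)
  read 0, top $: go to s1, push WV$ → (s1, 000000, WV$)
  ε-move, top W: go to s0, push ε → (s0, 000000, V$)
  read 0, top V: go to s1, push VV → (s1, 00000, VV$)
  read 0, top V: go to s1, push V → (s1, 0000, VV$)
  read 0, top V: go to s1, push V → (s1, 000, VV$)
  read 0, top V: go to s1, push V → (s1, 00, VV$)
  read 0, top V: go to s1, push V → (s1, 0, VV$)
  read 0, top V: go to s1, push V → (s1, ε, VV$)
All input consumed; M is in state s1.

s1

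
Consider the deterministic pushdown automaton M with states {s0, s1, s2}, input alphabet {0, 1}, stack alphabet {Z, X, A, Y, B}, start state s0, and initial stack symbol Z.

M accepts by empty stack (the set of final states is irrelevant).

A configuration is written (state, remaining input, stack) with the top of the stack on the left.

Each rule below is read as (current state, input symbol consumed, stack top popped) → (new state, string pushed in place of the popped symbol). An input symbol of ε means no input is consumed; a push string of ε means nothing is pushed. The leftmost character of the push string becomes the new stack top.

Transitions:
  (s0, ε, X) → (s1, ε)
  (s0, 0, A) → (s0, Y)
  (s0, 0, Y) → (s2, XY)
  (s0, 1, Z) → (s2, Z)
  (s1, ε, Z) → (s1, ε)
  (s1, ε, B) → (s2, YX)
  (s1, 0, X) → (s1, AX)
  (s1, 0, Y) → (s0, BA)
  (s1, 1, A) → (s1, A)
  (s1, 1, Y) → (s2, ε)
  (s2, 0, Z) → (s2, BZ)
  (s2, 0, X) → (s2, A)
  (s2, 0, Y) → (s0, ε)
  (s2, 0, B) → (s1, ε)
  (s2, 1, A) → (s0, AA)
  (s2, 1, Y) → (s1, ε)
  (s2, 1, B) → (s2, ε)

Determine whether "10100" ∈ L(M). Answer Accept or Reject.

(s0, 10100, Z)
  read 1, top Z: go to s2, push Z → (s2, 0100, Z)
  read 0, top Z: go to s2, push BZ → (s2, 100, BZ)
  read 1, top B: go to s2, push ε → (s2, 00, Z)
  read 0, top Z: go to s2, push BZ → (s2, 0, BZ)
  read 0, top B: go to s1, push ε → (s1, ε, Z)
  ε-move, top Z: go to s1, push ε → (s1, ε, ε)
All input consumed and the stack is empty.

Accept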